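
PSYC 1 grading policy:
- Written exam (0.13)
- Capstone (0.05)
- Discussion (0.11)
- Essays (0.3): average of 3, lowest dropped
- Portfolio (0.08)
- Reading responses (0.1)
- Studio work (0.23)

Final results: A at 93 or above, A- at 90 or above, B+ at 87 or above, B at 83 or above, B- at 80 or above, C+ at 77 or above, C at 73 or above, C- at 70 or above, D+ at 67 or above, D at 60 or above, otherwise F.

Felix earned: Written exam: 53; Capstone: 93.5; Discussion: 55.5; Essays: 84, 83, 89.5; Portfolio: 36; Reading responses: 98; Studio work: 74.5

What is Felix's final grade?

C

Essays: drop 83 → average of remaining 2 = 173.5/2 = 86.75
Weighted total:
  Written exam 53 × 0.13 = 6.89
  Capstone 93.5 × 0.05 = 4.675
  Discussion 55.5 × 0.11 = 6.105
  Essays 86.75 × 0.3 = 26.025
  Portfolio 36 × 0.08 = 2.88
  Reading responses 98 × 0.1 = 9.8
  Studio work 74.5 × 0.23 = 17.135
Sum = 73.51
73.51 is ≥ 73 and < 77 → C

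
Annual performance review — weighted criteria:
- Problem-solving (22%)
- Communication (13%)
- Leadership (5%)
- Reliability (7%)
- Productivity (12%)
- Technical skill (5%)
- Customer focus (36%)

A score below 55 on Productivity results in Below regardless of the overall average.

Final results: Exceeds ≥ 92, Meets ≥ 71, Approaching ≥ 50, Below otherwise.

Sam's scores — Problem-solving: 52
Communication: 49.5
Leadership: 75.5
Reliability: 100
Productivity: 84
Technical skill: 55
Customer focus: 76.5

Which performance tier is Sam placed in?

Productivity score 84 ≥ 55: minimum met.
Weighted total:
  Problem-solving 52 × 0.22 = 11.44
  Communication 49.5 × 0.13 = 6.435
  Leadership 75.5 × 0.05 = 3.775
  Reliability 100 × 0.07 = 7
  Productivity 84 × 0.12 = 10.08
  Technical skill 55 × 0.05 = 2.75
  Customer focus 76.5 × 0.36 = 27.54
Sum = 69.02
69.02 is ≥ 50 and < 71 → Approaching

Approaching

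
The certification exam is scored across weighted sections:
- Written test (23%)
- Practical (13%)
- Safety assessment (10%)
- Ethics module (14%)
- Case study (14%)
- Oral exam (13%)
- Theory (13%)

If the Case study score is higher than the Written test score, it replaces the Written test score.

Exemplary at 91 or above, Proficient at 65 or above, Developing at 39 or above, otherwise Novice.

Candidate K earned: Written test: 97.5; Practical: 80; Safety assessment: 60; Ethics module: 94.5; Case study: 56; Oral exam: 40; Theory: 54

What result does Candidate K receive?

Proficient

Case study (56) ≤ Written test (97.5), so Written test stays at 97.5.
Weighted total:
  Written test 97.5 × 0.23 = 22.425
  Practical 80 × 0.13 = 10.4
  Safety assessment 60 × 0.1 = 6
  Ethics module 94.5 × 0.14 = 13.23
  Case study 56 × 0.14 = 7.84
  Oral exam 40 × 0.13 = 5.2
  Theory 54 × 0.13 = 7.02
Sum = 72.115
72.115 is ≥ 65 and < 91 → Proficient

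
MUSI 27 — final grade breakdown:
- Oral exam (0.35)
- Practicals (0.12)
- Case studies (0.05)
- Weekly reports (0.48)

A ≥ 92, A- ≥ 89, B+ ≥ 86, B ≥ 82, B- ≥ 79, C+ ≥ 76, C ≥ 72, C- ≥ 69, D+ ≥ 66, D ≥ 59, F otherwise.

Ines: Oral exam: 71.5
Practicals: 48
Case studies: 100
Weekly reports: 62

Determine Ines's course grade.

Weighted total:
  Oral exam 71.5 × 0.35 = 25.025
  Practicals 48 × 0.12 = 5.76
  Case studies 100 × 0.05 = 5
  Weekly reports 62 × 0.48 = 29.76
Sum = 65.545
65.545 is ≥ 59 and < 66 → D

D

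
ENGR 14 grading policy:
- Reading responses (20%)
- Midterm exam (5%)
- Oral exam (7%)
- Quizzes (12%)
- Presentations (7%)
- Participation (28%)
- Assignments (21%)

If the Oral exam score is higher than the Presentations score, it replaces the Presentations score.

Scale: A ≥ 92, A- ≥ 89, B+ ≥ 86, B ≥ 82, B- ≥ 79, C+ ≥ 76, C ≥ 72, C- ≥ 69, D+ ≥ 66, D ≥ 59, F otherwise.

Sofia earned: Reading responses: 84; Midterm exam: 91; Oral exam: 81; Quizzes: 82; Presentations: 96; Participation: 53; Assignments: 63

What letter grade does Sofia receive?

C-

Oral exam (81) ≤ Presentations (96), so Presentations stays at 96.
Weighted total:
  Reading responses 84 × 0.2 = 16.8
  Midterm exam 91 × 0.05 = 4.55
  Oral exam 81 × 0.07 = 5.67
  Quizzes 82 × 0.12 = 9.84
  Presentations 96 × 0.07 = 6.72
  Participation 53 × 0.28 = 14.84
  Assignments 63 × 0.21 = 13.23
Sum = 71.65
71.65 is ≥ 69 and < 72 → C-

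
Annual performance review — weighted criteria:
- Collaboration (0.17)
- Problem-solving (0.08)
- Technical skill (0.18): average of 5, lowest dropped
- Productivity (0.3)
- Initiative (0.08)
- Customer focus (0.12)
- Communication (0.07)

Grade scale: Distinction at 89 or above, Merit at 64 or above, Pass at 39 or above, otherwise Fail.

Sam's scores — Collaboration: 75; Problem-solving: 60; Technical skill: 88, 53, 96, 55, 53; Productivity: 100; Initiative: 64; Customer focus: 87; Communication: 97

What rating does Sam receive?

Technical skill: drop 53 → average of remaining 4 = 292/4 = 73
Weighted total:
  Collaboration 75 × 0.17 = 12.75
  Problem-solving 60 × 0.08 = 4.8
  Technical skill 73 × 0.18 = 13.14
  Productivity 100 × 0.3 = 30
  Initiative 64 × 0.08 = 5.12
  Customer focus 87 × 0.12 = 10.44
  Communication 97 × 0.07 = 6.79
Sum = 83.04
83.04 is ≥ 64 and < 89 → Merit

Merit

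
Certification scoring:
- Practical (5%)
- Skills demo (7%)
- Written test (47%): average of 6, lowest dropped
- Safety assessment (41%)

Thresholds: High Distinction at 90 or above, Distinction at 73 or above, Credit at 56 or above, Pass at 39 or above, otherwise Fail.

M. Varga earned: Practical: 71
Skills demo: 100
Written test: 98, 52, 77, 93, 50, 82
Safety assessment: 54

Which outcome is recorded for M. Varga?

Credit

Written test: drop 50 → average of remaining 5 = 402/5 = 80.4
Weighted total:
  Practical 71 × 0.05 = 3.55
  Skills demo 100 × 0.07 = 7
  Written test 80.4 × 0.47 = 37.788
  Safety assessment 54 × 0.41 = 22.14
Sum = 70.478
70.478 is ≥ 56 and < 73 → Credit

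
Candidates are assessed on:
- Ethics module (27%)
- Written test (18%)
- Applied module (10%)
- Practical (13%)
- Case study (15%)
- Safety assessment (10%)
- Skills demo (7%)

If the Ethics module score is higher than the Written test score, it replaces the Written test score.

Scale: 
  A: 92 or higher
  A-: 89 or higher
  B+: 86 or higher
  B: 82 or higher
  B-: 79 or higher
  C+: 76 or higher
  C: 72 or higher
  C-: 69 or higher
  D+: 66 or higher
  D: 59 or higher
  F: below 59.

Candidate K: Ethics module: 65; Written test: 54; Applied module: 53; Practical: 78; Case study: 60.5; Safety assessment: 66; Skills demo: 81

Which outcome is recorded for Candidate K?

D+

Ethics module (65) > Written test (54), so Written test counts as 65.
Weighted total:
  Ethics module 65 × 0.27 = 17.55
  Written test 65 × 0.18 = 11.7
  Applied module 53 × 0.1 = 5.3
  Practical 78 × 0.13 = 10.14
  Case study 60.5 × 0.15 = 9.075
  Safety assessment 66 × 0.1 = 6.6
  Skills demo 81 × 0.07 = 5.67
Sum = 66.035
66.035 is ≥ 66 and < 69 → D+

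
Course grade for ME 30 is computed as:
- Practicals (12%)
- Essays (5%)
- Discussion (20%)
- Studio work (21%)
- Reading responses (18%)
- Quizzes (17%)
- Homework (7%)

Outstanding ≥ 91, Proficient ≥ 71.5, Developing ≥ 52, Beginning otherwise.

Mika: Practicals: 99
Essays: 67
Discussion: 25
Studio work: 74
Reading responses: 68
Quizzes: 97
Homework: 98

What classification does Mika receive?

Developing

Weighted total:
  Practicals 99 × 0.12 = 11.88
  Essays 67 × 0.05 = 3.35
  Discussion 25 × 0.2 = 5
  Studio work 74 × 0.21 = 15.54
  Reading responses 68 × 0.18 = 12.24
  Quizzes 97 × 0.17 = 16.49
  Homework 98 × 0.07 = 6.86
Sum = 71.36
71.36 is ≥ 52 and < 71.5 → Developing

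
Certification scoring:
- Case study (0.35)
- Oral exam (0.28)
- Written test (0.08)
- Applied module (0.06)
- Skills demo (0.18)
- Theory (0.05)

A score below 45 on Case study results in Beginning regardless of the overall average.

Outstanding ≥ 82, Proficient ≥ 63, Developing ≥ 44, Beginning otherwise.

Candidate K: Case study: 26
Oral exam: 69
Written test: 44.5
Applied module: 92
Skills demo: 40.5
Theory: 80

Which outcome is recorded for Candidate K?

Case study score 26 < 45: minimum not met.
Weighted total:
  Case study 26 × 0.35 = 9.1
  Oral exam 69 × 0.28 = 19.32
  Written test 44.5 × 0.08 = 3.56
  Applied module 92 × 0.06 = 5.52
  Skills demo 40.5 × 0.18 = 7.29
  Theory 80 × 0.05 = 4
Sum = 48.79
Because the Case study minimum was not met, the result is Beginning.

Beginning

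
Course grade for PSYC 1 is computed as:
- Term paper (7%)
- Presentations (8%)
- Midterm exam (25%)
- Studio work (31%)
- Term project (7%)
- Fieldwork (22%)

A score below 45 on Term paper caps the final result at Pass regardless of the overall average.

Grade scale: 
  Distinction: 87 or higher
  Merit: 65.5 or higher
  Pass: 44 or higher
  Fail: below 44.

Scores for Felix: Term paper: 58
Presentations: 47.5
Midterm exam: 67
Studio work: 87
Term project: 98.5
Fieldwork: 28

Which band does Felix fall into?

Term paper score 58 ≥ 45: minimum met.
Weighted total:
  Term paper 58 × 0.07 = 4.06
  Presentations 47.5 × 0.08 = 3.8
  Midterm exam 67 × 0.25 = 16.75
  Studio work 87 × 0.31 = 26.97
  Term project 98.5 × 0.07 = 6.895
  Fieldwork 28 × 0.22 = 6.16
Sum = 64.635
64.635 is ≥ 44 and < 65.5 → Pass

Pass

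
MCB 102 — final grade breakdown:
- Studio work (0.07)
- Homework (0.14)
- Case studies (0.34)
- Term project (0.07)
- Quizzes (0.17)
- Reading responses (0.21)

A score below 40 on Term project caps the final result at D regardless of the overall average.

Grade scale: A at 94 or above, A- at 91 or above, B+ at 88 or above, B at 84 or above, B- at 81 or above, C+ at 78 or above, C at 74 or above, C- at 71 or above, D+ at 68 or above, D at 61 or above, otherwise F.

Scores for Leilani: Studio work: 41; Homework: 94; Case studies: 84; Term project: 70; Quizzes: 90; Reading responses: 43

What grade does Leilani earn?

C-

Term project score 70 ≥ 40: minimum met.
Weighted total:
  Studio work 41 × 0.07 = 2.87
  Homework 94 × 0.14 = 13.16
  Case studies 84 × 0.34 = 28.56
  Term project 70 × 0.07 = 4.9
  Quizzes 90 × 0.17 = 15.3
  Reading responses 43 × 0.21 = 9.03
Sum = 73.82
73.82 is ≥ 71 and < 74 → C-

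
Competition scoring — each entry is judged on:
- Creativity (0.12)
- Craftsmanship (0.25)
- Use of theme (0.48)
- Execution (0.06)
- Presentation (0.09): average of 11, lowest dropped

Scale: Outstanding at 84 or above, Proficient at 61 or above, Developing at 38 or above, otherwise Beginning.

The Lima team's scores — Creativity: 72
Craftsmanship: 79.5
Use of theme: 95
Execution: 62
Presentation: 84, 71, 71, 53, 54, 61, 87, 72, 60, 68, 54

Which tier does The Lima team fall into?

Presentation: drop 53 → average of remaining 10 = 682/10 = 68.2
Weighted total:
  Creativity 72 × 0.12 = 8.64
  Craftsmanship 79.5 × 0.25 = 19.875
  Use of theme 95 × 0.48 = 45.6
  Execution 62 × 0.06 = 3.72
  Presentation 68.2 × 0.09 = 6.138
Sum = 83.973
83.973 is ≥ 61 and < 84 → Proficient

Proficient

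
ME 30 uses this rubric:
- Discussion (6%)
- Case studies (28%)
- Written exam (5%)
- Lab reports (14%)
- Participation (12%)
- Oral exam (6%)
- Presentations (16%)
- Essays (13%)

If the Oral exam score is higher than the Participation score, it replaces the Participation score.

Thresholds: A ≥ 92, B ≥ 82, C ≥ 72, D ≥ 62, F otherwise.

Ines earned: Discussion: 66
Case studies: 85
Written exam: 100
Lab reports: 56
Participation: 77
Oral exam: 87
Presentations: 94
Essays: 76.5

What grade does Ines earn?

C

Oral exam (87) > Participation (77), so Participation counts as 87.
Weighted total:
  Discussion 66 × 0.06 = 3.96
  Case studies 85 × 0.28 = 23.8
  Written exam 100 × 0.05 = 5
  Lab reports 56 × 0.14 = 7.84
  Participation 87 × 0.12 = 10.44
  Oral exam 87 × 0.06 = 5.22
  Presentations 94 × 0.16 = 15.04
  Essays 76.5 × 0.13 = 9.945
Sum = 81.245
81.245 is ≥ 72 and < 82 → C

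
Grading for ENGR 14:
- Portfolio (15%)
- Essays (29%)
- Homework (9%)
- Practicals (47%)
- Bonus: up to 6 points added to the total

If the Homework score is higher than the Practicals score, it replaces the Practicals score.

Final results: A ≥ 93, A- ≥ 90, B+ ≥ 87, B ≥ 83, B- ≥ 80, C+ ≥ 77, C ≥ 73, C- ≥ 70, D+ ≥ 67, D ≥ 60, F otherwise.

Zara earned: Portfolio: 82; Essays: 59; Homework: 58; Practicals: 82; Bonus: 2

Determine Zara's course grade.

Homework (58) ≤ Practicals (82), so Practicals stays at 82.
Weighted total:
  Portfolio 82 × 0.15 = 12.3
  Essays 59 × 0.29 = 17.11
  Homework 58 × 0.09 = 5.22
  Practicals 82 × 0.47 = 38.54
Sum = 73.17
Bonus: 73.17 + 2 = 75.17
75.17 is ≥ 73 and < 77 → C

C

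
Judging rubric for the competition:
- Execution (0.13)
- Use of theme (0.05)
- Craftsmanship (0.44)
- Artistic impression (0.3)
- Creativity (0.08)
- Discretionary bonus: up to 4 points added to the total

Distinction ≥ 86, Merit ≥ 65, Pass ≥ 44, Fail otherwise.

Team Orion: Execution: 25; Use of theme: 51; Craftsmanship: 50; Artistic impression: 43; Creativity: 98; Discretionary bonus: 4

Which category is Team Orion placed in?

Pass

Weighted total:
  Execution 25 × 0.13 = 3.25
  Use of theme 51 × 0.05 = 2.55
  Craftsmanship 50 × 0.44 = 22
  Artistic impression 43 × 0.3 = 12.9
  Creativity 98 × 0.08 = 7.84
Sum = 48.54
Discretionary bonus: 48.54 + 4 = 52.54
52.54 is ≥ 44 and < 65 → Pass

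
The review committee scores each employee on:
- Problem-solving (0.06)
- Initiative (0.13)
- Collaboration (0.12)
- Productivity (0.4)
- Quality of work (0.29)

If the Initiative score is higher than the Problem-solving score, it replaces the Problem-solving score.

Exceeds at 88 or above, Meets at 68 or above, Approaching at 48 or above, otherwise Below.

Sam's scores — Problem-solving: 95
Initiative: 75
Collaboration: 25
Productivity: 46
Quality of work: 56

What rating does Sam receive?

Initiative (75) ≤ Problem-solving (95), so Problem-solving stays at 95.
Weighted total:
  Problem-solving 95 × 0.06 = 5.7
  Initiative 75 × 0.13 = 9.75
  Collaboration 25 × 0.12 = 3
  Productivity 46 × 0.4 = 18.4
  Quality of work 56 × 0.29 = 16.24
Sum = 53.09
53.09 is ≥ 48 and < 68 → Approaching

Approaching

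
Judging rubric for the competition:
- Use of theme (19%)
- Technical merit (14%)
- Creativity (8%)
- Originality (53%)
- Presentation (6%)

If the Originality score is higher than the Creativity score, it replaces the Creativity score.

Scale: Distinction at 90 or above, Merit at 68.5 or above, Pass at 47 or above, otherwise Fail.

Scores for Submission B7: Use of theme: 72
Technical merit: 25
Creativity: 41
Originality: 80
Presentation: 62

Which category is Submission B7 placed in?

Merit

Originality (80) > Creativity (41), so Creativity counts as 80.
Weighted total:
  Use of theme 72 × 0.19 = 13.68
  Technical merit 25 × 0.14 = 3.5
  Creativity 80 × 0.08 = 6.4
  Originality 80 × 0.53 = 42.4
  Presentation 62 × 0.06 = 3.72
Sum = 69.7
69.7 is ≥ 68.5 and < 90 → Merit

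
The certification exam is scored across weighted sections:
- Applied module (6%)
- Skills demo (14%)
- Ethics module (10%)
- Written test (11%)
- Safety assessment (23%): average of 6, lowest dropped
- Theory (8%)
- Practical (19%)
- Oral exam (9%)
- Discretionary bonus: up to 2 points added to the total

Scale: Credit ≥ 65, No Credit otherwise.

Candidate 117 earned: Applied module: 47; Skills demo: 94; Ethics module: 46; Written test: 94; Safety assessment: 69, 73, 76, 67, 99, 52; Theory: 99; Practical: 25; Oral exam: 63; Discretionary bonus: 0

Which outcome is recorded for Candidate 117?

Safety assessment: drop 52 → average of remaining 5 = 384/5 = 76.8
Weighted total:
  Applied module 47 × 0.06 = 2.82
  Skills demo 94 × 0.14 = 13.16
  Ethics module 46 × 0.1 = 4.6
  Written test 94 × 0.11 = 10.34
  Safety assessment 76.8 × 0.23 = 17.664
  Theory 99 × 0.08 = 7.92
  Practical 25 × 0.19 = 4.75
  Oral exam 63 × 0.09 = 5.67
Sum = 66.924
Discretionary bonus: 66.924 + 0 = 66.924
66.924 ≥ 65 → Credit

Credit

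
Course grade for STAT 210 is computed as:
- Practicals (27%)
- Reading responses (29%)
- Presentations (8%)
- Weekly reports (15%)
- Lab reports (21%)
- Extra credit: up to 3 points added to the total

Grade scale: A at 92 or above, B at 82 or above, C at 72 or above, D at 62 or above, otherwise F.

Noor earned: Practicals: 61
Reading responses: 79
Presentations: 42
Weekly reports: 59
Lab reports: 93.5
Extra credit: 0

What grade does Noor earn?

Weighted total:
  Practicals 61 × 0.27 = 16.47
  Reading responses 79 × 0.29 = 22.91
  Presentations 42 × 0.08 = 3.36
  Weekly reports 59 × 0.15 = 8.85
  Lab reports 93.5 × 0.21 = 19.635
Sum = 71.225
Extra credit: 71.225 + 0 = 71.225
71.225 is ≥ 62 and < 72 → D

D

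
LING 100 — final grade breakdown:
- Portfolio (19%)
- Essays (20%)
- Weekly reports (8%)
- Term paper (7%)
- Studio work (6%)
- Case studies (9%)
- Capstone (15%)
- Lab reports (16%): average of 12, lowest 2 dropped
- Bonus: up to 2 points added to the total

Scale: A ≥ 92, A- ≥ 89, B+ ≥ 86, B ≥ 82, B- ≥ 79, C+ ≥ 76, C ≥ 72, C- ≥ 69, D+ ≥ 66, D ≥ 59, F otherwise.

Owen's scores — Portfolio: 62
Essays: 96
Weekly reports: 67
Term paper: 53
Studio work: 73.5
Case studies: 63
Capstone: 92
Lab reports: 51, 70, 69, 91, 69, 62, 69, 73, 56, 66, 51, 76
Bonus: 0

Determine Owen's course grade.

C

Lab reports: drop 51, 51 → average of remaining 10 = 701/10 = 70.1
Weighted total:
  Portfolio 62 × 0.19 = 11.78
  Essays 96 × 0.2 = 19.2
  Weekly reports 67 × 0.08 = 5.36
  Term paper 53 × 0.07 = 3.71
  Studio work 73.5 × 0.06 = 4.41
  Case studies 63 × 0.09 = 5.67
  Capstone 92 × 0.15 = 13.8
  Lab reports 70.1 × 0.16 = 11.216
Sum = 75.146
Bonus: 75.146 + 0 = 75.146
75.146 is ≥ 72 and < 76 → C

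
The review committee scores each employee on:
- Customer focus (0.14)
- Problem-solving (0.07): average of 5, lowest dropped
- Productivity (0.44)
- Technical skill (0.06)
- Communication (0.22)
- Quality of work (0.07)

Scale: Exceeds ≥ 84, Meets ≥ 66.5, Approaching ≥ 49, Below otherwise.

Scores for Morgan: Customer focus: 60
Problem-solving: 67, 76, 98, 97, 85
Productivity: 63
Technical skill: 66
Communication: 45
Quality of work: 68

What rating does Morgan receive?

Problem-solving: drop 67 → average of remaining 4 = 356/4 = 89
Weighted total:
  Customer focus 60 × 0.14 = 8.4
  Problem-solving 89 × 0.07 = 6.23
  Productivity 63 × 0.44 = 27.72
  Technical skill 66 × 0.06 = 3.96
  Communication 45 × 0.22 = 9.9
  Quality of work 68 × 0.07 = 4.76
Sum = 60.97
60.97 is ≥ 49 and < 66.5 → Approaching

Approaching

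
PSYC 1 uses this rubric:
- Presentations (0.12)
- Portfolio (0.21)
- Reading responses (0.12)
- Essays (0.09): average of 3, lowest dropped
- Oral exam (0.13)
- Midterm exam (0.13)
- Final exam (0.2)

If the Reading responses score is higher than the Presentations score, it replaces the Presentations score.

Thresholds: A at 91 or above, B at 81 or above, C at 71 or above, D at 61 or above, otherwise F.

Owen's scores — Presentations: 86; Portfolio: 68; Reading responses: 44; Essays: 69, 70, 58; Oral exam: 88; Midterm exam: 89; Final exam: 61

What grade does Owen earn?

C

Essays: drop 58 → average of remaining 2 = 139/2 = 69.5
Reading responses (44) ≤ Presentations (86), so Presentations stays at 86.
Weighted total:
  Presentations 86 × 0.12 = 10.32
  Portfolio 68 × 0.21 = 14.28
  Reading responses 44 × 0.12 = 5.28
  Essays 69.5 × 0.09 = 6.255
  Oral exam 88 × 0.13 = 11.44
  Midterm exam 89 × 0.13 = 11.57
  Final exam 61 × 0.2 = 12.2
Sum = 71.345
71.345 is ≥ 71 and < 81 → C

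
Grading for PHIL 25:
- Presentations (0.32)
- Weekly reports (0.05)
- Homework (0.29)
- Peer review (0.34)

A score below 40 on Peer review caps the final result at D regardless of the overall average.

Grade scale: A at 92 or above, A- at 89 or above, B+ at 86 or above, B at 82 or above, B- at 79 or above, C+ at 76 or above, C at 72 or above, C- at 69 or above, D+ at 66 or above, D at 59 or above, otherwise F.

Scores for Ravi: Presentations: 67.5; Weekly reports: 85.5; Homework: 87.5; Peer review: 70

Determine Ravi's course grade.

Peer review score 70 ≥ 40: minimum met.
Weighted total:
  Presentations 67.5 × 0.32 = 21.6
  Weekly reports 85.5 × 0.05 = 4.275
  Homework 87.5 × 0.29 = 25.375
  Peer review 70 × 0.34 = 23.8
Sum = 75.05
75.05 is ≥ 72 and < 76 → C

C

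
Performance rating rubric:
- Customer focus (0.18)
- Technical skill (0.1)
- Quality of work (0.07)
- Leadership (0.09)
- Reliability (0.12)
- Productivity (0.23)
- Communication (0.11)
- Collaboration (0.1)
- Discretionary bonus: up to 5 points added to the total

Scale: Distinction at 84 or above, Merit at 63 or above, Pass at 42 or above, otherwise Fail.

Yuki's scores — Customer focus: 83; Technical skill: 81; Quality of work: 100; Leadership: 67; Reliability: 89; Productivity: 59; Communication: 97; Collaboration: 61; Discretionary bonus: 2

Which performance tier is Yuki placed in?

Weighted total:
  Customer focus 83 × 0.18 = 14.94
  Technical skill 81 × 0.1 = 8.1
  Quality of work 100 × 0.07 = 7
  Leadership 67 × 0.09 = 6.03
  Reliability 89 × 0.12 = 10.68
  Productivity 59 × 0.23 = 13.57
  Communication 97 × 0.11 = 10.67
  Collaboration 61 × 0.1 = 6.1
Sum = 77.09
Discretionary bonus: 77.09 + 2 = 79.09
79.09 is ≥ 63 and < 84 → Merit

Merit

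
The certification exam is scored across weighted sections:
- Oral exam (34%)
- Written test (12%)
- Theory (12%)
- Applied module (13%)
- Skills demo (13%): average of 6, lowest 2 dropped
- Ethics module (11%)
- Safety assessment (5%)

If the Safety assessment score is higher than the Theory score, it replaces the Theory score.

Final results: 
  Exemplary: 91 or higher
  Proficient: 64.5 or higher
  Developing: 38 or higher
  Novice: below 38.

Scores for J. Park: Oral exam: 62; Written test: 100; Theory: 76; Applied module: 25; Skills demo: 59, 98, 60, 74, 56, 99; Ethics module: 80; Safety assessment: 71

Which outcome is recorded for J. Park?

Skills demo: drop 56, 59 → average of remaining 4 = 331/4 = 82.75
Safety assessment (71) ≤ Theory (76), so Theory stays at 76.
Weighted total:
  Oral exam 62 × 0.34 = 21.08
  Written test 100 × 0.12 = 12
  Theory 76 × 0.12 = 9.12
  Applied module 25 × 0.13 = 3.25
  Skills demo 82.75 × 0.13 = 10.7575
  Ethics module 80 × 0.11 = 8.8
  Safety assessment 71 × 0.05 = 3.55
Sum = 68.5575
68.5575 is ≥ 64.5 and < 91 → Proficient

Proficient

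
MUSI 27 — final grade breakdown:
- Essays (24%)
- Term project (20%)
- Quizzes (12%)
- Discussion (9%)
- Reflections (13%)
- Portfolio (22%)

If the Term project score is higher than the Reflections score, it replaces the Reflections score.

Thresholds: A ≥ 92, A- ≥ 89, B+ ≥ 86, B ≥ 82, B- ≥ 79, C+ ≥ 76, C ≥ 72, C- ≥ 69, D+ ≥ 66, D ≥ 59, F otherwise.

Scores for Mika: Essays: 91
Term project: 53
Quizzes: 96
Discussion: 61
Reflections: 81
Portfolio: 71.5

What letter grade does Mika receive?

C

Term project (53) ≤ Reflections (81), so Reflections stays at 81.
Weighted total:
  Essays 91 × 0.24 = 21.84
  Term project 53 × 0.2 = 10.6
  Quizzes 96 × 0.12 = 11.52
  Discussion 61 × 0.09 = 5.49
  Reflections 81 × 0.13 = 10.53
  Portfolio 71.5 × 0.22 = 15.73
Sum = 75.71
75.71 is ≥ 72 and < 76 → C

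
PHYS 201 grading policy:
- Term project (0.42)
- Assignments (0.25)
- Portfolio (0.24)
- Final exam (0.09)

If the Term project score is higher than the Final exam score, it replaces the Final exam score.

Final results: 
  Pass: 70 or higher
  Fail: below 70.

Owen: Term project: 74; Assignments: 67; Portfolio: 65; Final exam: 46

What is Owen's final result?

Term project (74) > Final exam (46), so Final exam counts as 74.
Weighted total:
  Term project 74 × 0.42 = 31.08
  Assignments 67 × 0.25 = 16.75
  Portfolio 65 × 0.24 = 15.6
  Final exam 74 × 0.09 = 6.66
Sum = 70.09
70.09 ≥ 70 → Pass

Pass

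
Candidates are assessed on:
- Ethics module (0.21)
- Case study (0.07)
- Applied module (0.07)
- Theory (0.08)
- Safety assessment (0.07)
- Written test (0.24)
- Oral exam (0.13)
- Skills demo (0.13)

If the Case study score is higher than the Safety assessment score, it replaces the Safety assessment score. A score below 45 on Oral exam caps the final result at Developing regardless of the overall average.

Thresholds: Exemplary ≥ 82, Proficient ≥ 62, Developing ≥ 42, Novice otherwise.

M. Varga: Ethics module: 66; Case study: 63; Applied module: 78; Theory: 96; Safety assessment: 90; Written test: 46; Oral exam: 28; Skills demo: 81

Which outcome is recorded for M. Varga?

Case study (63) ≤ Safety assessment (90), so Safety assessment stays at 90.
Oral exam score 28 < 45: minimum not met.
Weighted total:
  Ethics module 66 × 0.21 = 13.86
  Case study 63 × 0.07 = 4.41
  Applied module 78 × 0.07 = 5.46
  Theory 96 × 0.08 = 7.68
  Safety assessment 90 × 0.07 = 6.3
  Written test 46 × 0.24 = 11.04
  Oral exam 28 × 0.13 = 3.64
  Skills demo 81 × 0.13 = 10.53
Sum = 62.92
62.92 would be Proficient; cap at Developing applies → Developing.

Developing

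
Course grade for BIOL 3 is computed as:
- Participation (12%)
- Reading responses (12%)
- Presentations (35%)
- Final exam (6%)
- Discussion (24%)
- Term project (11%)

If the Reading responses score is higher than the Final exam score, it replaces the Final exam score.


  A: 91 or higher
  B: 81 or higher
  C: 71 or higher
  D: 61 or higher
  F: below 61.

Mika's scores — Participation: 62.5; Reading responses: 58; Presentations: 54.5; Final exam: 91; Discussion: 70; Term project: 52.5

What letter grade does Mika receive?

Reading responses (58) ≤ Final exam (91), so Final exam stays at 91.
Weighted total:
  Participation 62.5 × 0.12 = 7.5
  Reading responses 58 × 0.12 = 6.96
  Presentations 54.5 × 0.35 = 19.075
  Final exam 91 × 0.06 = 5.46
  Discussion 70 × 0.24 = 16.8
  Term project 52.5 × 0.11 = 5.775
Sum = 61.57
61.57 is ≥ 61 and < 71 → D

D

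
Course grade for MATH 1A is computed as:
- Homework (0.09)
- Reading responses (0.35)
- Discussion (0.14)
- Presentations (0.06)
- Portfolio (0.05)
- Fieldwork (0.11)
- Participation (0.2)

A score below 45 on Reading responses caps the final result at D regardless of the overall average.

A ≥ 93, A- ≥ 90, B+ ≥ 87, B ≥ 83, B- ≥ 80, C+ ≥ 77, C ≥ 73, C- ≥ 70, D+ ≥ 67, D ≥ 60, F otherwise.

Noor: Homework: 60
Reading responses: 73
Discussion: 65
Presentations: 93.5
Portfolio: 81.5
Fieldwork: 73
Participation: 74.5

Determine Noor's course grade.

Reading responses score 73 ≥ 45: minimum met.
Weighted total:
  Homework 60 × 0.09 = 5.4
  Reading responses 73 × 0.35 = 25.55
  Discussion 65 × 0.14 = 9.1
  Presentations 93.5 × 0.06 = 5.61
  Portfolio 81.5 × 0.05 = 4.075
  Fieldwork 73 × 0.11 = 8.03
  Participation 74.5 × 0.2 = 14.9
Sum = 72.665
72.665 is ≥ 70 and < 73 → C-

C-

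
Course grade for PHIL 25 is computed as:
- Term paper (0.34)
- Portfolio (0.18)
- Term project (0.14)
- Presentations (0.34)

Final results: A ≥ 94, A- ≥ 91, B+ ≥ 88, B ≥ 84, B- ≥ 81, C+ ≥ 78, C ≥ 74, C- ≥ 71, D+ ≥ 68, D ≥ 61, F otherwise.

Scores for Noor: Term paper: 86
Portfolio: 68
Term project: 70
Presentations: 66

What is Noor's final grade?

C-

Weighted total:
  Term paper 86 × 0.34 = 29.24
  Portfolio 68 × 0.18 = 12.24
  Term project 70 × 0.14 = 9.8
  Presentations 66 × 0.34 = 22.44
Sum = 73.72
73.72 is ≥ 71 and < 74 → C-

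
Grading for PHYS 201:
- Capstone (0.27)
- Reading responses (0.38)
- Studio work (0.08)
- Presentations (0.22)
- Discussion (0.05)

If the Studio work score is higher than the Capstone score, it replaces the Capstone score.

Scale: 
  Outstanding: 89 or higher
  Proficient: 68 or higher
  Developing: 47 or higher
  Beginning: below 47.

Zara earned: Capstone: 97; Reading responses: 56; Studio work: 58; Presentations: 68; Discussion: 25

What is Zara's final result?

Proficient

Studio work (58) ≤ Capstone (97), so Capstone stays at 97.
Weighted total:
  Capstone 97 × 0.27 = 26.19
  Reading responses 56 × 0.38 = 21.28
  Studio work 58 × 0.08 = 4.64
  Presentations 68 × 0.22 = 14.96
  Discussion 25 × 0.05 = 1.25
Sum = 68.32
68.32 is ≥ 68 and < 89 → Proficient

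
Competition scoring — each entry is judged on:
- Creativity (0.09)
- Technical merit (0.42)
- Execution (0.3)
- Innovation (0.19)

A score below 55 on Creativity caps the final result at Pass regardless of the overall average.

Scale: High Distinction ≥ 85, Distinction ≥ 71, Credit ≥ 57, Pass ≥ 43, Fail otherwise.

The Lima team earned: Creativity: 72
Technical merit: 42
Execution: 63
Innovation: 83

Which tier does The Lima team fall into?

Creativity score 72 ≥ 55: minimum met.
Weighted total:
  Creativity 72 × 0.09 = 6.48
  Technical merit 42 × 0.42 = 17.64
  Execution 63 × 0.3 = 18.9
  Innovation 83 × 0.19 = 15.77
Sum = 58.79
58.79 is ≥ 57 and < 71 → Credit

Credit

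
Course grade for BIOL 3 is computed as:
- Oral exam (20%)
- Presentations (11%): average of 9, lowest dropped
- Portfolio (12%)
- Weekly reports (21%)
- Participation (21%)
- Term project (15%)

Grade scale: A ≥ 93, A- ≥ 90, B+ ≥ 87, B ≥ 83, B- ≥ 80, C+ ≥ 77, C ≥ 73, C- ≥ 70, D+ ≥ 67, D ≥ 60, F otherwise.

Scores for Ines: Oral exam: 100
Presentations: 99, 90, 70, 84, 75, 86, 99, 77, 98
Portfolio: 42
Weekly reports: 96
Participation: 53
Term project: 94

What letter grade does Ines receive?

Presentations: drop 70 → average of remaining 8 = 708/8 = 88.5
Weighted total:
  Oral exam 100 × 0.2 = 20
  Presentations 88.5 × 0.11 = 9.735
  Portfolio 42 × 0.12 = 5.04
  Weekly reports 96 × 0.21 = 20.16
  Participation 53 × 0.21 = 11.13
  Term project 94 × 0.15 = 14.1
Sum = 80.165
80.165 is ≥ 80 and < 83 → B-

B-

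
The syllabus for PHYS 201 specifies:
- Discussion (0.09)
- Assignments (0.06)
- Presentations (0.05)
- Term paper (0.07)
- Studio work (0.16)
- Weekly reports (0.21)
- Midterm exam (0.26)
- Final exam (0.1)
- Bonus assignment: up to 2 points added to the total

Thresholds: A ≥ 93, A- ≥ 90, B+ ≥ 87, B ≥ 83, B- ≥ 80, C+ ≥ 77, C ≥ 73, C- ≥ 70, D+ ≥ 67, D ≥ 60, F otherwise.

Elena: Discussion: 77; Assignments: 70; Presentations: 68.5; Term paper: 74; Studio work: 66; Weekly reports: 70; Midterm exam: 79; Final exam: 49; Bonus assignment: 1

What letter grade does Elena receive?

C-

Weighted total:
  Discussion 77 × 0.09 = 6.93
  Assignments 70 × 0.06 = 4.2
  Presentations 68.5 × 0.05 = 3.425
  Term paper 74 × 0.07 = 5.18
  Studio work 66 × 0.16 = 10.56
  Weekly reports 70 × 0.21 = 14.7
  Midterm exam 79 × 0.26 = 20.54
  Final exam 49 × 0.1 = 4.9
Sum = 70.435
Bonus assignment: 70.435 + 1 = 71.435
71.435 is ≥ 70 and < 73 → C-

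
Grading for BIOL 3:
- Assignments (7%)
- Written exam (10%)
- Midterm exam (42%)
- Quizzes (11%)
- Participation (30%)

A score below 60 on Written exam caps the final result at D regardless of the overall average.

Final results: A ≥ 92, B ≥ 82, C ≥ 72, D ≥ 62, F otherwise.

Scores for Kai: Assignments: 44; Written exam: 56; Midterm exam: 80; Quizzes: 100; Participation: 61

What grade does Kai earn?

D

Written exam score 56 < 60: minimum not met.
Weighted total:
  Assignments 44 × 0.07 = 3.08
  Written exam 56 × 0.1 = 5.6
  Midterm exam 80 × 0.42 = 33.6
  Quizzes 100 × 0.11 = 11
  Participation 61 × 0.3 = 18.3
Sum = 71.58
71.58 would be D; cap at D applies → D.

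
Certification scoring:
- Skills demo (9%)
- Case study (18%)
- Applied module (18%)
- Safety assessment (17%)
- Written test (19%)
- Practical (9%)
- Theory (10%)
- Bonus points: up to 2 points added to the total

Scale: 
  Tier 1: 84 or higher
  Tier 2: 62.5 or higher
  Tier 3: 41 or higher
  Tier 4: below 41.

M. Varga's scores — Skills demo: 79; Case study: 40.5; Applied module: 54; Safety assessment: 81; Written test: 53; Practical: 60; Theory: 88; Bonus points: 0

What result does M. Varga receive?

Tier 3

Weighted total:
  Skills demo 79 × 0.09 = 7.11
  Case study 40.5 × 0.18 = 7.29
  Applied module 54 × 0.18 = 9.72
  Safety assessment 81 × 0.17 = 13.77
  Written test 53 × 0.19 = 10.07
  Practical 60 × 0.09 = 5.4
  Theory 88 × 0.1 = 8.8
Sum = 62.16
Bonus points: 62.16 + 0 = 62.16
62.16 is ≥ 41 and < 62.5 → Tier 3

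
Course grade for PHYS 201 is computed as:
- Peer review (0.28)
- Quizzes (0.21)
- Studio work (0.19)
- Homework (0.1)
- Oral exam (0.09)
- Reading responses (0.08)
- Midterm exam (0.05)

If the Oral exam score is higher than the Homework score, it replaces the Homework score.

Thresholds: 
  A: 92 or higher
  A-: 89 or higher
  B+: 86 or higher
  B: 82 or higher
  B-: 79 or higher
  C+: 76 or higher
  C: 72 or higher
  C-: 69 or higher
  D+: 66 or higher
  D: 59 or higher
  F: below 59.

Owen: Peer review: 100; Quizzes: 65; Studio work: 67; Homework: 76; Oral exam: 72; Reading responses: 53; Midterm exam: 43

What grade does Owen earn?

C

Oral exam (72) ≤ Homework (76), so Homework stays at 76.
Weighted total:
  Peer review 100 × 0.28 = 28
  Quizzes 65 × 0.21 = 13.65
  Studio work 67 × 0.19 = 12.73
  Homework 76 × 0.1 = 7.6
  Oral exam 72 × 0.09 = 6.48
  Reading responses 53 × 0.08 = 4.24
  Midterm exam 43 × 0.05 = 2.15
Sum = 74.85
74.85 is ≥ 72 and < 76 → C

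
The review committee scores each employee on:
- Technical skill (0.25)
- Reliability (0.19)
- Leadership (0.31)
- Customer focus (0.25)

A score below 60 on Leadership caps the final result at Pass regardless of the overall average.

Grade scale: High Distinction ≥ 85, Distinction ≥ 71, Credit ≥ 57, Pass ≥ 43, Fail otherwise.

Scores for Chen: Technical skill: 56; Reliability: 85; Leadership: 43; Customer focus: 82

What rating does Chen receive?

Pass

Leadership score 43 < 60: minimum not met.
Weighted total:
  Technical skill 56 × 0.25 = 14
  Reliability 85 × 0.19 = 16.15
  Leadership 43 × 0.31 = 13.33
  Customer focus 82 × 0.25 = 20.5
Sum = 63.98
63.98 would be Credit; cap at Pass applies → Pass.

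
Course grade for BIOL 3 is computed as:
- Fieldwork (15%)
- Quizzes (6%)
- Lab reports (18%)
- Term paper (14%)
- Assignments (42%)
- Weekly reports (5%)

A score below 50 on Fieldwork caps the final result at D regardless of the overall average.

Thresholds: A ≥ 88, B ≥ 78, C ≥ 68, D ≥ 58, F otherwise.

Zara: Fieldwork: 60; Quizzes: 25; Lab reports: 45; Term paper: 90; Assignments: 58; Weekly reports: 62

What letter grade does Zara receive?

D

Fieldwork score 60 ≥ 50: minimum met.
Weighted total:
  Fieldwork 60 × 0.15 = 9
  Quizzes 25 × 0.06 = 1.5
  Lab reports 45 × 0.18 = 8.1
  Term paper 90 × 0.14 = 12.6
  Assignments 58 × 0.42 = 24.36
  Weekly reports 62 × 0.05 = 3.1
Sum = 58.66
58.66 is ≥ 58 and < 68 → D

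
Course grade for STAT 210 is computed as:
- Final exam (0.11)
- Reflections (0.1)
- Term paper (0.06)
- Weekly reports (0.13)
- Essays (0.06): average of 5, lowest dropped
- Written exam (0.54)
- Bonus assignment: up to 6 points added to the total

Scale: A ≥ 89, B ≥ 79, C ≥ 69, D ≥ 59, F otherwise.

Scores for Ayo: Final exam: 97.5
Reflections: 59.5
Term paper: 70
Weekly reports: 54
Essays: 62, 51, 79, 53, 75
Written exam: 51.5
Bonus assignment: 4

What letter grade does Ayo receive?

Essays: drop 51 → average of remaining 4 = 269/4 = 67.25
Weighted total:
  Final exam 97.5 × 0.11 = 10.725
  Reflections 59.5 × 0.1 = 5.95
  Term paper 70 × 0.06 = 4.2
  Weekly reports 54 × 0.13 = 7.02
  Essays 67.25 × 0.06 = 4.035
  Written exam 51.5 × 0.54 = 27.81
Sum = 59.74
Bonus assignment: 59.74 + 4 = 63.74
63.74 is ≥ 59 and < 69 → D

D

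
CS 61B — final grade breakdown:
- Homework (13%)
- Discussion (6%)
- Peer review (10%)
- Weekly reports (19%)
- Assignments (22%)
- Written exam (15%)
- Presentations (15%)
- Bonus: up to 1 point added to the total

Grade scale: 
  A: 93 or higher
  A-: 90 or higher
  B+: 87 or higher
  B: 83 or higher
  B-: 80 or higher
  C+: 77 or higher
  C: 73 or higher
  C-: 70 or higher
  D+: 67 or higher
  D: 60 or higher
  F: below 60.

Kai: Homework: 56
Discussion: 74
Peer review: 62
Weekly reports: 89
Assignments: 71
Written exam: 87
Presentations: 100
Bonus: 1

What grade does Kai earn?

Weighted total:
  Homework 56 × 0.13 = 7.28
  Discussion 74 × 0.06 = 4.44
  Peer review 62 × 0.1 = 6.2
  Weekly reports 89 × 0.19 = 16.91
  Assignments 71 × 0.22 = 15.62
  Written exam 87 × 0.15 = 13.05
  Presentations 100 × 0.15 = 15
Sum = 78.5
Bonus: 78.5 + 1 = 79.5
79.5 is ≥ 77 and < 80 → C+

C+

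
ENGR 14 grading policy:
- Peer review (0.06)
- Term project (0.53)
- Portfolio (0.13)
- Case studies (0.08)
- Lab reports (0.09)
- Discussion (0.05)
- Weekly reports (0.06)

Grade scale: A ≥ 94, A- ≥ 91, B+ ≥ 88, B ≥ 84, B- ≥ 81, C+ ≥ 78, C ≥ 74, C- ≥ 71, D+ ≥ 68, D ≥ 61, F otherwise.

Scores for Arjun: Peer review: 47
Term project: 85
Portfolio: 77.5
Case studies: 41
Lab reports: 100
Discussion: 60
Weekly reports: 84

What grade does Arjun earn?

C+

Weighted total:
  Peer review 47 × 0.06 = 2.82
  Term project 85 × 0.53 = 45.05
  Portfolio 77.5 × 0.13 = 10.075
  Case studies 41 × 0.08 = 3.28
  Lab reports 100 × 0.09 = 9
  Discussion 60 × 0.05 = 3
  Weekly reports 84 × 0.06 = 5.04
Sum = 78.265
78.265 is ≥ 78 and < 81 → C+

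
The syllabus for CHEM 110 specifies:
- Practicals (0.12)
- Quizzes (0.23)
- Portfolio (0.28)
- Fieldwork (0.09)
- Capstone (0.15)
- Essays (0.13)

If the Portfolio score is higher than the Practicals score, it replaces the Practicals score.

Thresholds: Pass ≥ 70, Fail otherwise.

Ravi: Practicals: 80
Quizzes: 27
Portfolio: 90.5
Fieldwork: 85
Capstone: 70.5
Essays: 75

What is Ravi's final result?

Portfolio (90.5) > Practicals (80), so Practicals counts as 90.5.
Weighted total:
  Practicals 90.5 × 0.12 = 10.86
  Quizzes 27 × 0.23 = 6.21
  Portfolio 90.5 × 0.28 = 25.34
  Fieldwork 85 × 0.09 = 7.65
  Capstone 70.5 × 0.15 = 10.575
  Essays 75 × 0.13 = 9.75
Sum = 70.385
70.385 ≥ 70 → Pass

Pass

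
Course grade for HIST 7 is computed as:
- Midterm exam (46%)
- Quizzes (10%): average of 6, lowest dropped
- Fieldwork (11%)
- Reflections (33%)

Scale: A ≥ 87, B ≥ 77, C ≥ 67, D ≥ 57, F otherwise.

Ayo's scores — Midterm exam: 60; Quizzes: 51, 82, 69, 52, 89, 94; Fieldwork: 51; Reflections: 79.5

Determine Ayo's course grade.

C

Quizzes: drop 51 → average of remaining 5 = 386/5 = 77.2
Weighted total:
  Midterm exam 60 × 0.46 = 27.6
  Quizzes 77.2 × 0.1 = 7.72
  Fieldwork 51 × 0.11 = 5.61
  Reflections 79.5 × 0.33 = 26.235
Sum = 67.165
67.165 is ≥ 67 and < 77 → C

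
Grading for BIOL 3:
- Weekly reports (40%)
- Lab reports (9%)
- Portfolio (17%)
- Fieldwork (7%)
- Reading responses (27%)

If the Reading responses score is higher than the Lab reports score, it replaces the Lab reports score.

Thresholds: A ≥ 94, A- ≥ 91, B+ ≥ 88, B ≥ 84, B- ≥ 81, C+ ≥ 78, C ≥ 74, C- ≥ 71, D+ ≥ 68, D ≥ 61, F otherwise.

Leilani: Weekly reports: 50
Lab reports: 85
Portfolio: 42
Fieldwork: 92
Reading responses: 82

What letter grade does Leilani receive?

D

Reading responses (82) ≤ Lab reports (85), so Lab reports stays at 85.
Weighted total:
  Weekly reports 50 × 0.4 = 20
  Lab reports 85 × 0.09 = 7.65
  Portfolio 42 × 0.17 = 7.14
  Fieldwork 92 × 0.07 = 6.44
  Reading responses 82 × 0.27 = 22.14
Sum = 63.37
63.37 is ≥ 61 and < 68 → D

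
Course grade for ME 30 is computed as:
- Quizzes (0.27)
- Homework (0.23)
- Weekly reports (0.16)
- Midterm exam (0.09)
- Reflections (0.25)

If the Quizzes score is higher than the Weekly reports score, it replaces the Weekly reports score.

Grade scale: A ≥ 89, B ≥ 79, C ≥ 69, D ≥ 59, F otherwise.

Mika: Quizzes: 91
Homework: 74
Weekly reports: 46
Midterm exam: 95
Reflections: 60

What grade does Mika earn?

Quizzes (91) > Weekly reports (46), so Weekly reports counts as 91.
Weighted total:
  Quizzes 91 × 0.27 = 24.57
  Homework 74 × 0.23 = 17.02
  Weekly reports 91 × 0.16 = 14.56
  Midterm exam 95 × 0.09 = 8.55
  Reflections 60 × 0.25 = 15
Sum = 79.7
79.7 is ≥ 79 and < 89 → B

B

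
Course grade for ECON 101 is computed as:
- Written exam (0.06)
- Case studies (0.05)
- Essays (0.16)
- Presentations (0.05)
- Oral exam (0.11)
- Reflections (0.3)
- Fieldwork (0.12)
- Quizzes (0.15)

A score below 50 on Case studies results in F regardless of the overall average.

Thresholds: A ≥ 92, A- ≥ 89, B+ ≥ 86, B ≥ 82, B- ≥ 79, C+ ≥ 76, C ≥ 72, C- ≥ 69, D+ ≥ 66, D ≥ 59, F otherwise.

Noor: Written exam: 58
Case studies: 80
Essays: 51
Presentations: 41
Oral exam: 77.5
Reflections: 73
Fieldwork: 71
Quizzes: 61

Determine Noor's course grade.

D

Case studies score 80 ≥ 50: minimum met.
Weighted total:
  Written exam 58 × 0.06 = 3.48
  Case studies 80 × 0.05 = 4
  Essays 51 × 0.16 = 8.16
  Presentations 41 × 0.05 = 2.05
  Oral exam 77.5 × 0.11 = 8.525
  Reflections 73 × 0.3 = 21.9
  Fieldwork 71 × 0.12 = 8.52
  Quizzes 61 × 0.15 = 9.15
Sum = 65.785
65.785 is ≥ 59 and < 66 → D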